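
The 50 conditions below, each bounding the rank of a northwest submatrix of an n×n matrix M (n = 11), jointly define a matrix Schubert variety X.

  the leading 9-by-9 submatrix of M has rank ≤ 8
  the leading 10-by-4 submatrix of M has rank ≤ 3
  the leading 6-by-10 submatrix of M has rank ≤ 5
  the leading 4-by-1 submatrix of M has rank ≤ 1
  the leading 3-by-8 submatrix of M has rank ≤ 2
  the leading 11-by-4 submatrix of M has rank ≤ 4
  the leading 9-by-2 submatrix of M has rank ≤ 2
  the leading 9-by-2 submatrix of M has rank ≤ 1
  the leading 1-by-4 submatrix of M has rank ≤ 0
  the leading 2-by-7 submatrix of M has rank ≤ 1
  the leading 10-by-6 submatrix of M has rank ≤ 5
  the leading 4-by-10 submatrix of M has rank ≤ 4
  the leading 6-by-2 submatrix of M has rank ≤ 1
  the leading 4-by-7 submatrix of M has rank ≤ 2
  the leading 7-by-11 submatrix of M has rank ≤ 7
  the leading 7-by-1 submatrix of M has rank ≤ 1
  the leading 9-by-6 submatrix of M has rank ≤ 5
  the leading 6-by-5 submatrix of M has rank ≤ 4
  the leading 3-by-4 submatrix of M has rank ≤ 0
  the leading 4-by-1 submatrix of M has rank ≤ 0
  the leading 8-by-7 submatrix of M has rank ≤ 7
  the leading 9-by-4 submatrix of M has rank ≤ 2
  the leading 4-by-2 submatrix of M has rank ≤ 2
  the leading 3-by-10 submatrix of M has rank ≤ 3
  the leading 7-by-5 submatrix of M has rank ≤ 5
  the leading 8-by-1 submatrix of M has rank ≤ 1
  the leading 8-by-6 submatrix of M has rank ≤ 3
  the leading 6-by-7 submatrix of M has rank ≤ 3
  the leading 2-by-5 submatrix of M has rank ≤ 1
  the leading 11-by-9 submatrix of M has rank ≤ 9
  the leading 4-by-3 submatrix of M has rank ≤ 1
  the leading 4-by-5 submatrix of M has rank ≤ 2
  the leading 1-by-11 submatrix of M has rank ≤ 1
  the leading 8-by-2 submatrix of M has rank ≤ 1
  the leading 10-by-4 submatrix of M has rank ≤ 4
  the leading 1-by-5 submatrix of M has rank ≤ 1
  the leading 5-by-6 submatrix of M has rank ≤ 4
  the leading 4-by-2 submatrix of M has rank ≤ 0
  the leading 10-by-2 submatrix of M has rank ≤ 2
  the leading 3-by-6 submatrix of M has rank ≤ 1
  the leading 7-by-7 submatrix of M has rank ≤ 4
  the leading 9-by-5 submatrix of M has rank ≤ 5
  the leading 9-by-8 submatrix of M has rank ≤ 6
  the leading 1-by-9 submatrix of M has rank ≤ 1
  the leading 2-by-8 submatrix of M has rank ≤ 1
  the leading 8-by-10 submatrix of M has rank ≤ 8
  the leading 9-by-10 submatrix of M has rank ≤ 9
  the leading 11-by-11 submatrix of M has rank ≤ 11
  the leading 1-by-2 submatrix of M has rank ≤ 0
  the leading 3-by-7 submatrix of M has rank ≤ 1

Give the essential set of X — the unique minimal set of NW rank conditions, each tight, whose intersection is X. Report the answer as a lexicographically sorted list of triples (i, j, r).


Rank table r_w(11×11) implied by the 50 constraints:

  row 1: 0 0 0 0 1 1 1 1 1 1 1
  row 2: 0 0 0 0 1 1 1 1 2 2 2
  row 3: 0 0 0 0 1 1 1 2 3 3 3
  row 4: 0 0 1 1 2 2 2 3 4 4 4
  row 5: 1 1 2 2 3 3 3 4 5 5 5
  row 6: 1 1 2 2 3 3 3 4 5 5 6
  row 7: 1 1 2 2 3 3 4 5 6 6 7
  row 8: 1 1 2 2 3 3 4 5 6 7 8
  row 9: 1 1 2 2 3 4 5 6 7 8 9
  row 10: 1 2 3 3 4 5 6 7 8 9 10
  row 11: 1 2 3 4 5 6 7 8 9 10 11

second differences of R give the permutation w = (5, 9, 8, 3, 1, 11, 7, 10, 6, 2, 4).

9 SE-corners of the 32-cell Rothe diagram give Ess(w):

[(2, 8, 1), (3, 4, 0), (3, 7, 1), (4, 2, 0), (6, 7, 3), (6, 10, 5), (8, 6, 3), (9, 2, 1), (9, 4, 2)]


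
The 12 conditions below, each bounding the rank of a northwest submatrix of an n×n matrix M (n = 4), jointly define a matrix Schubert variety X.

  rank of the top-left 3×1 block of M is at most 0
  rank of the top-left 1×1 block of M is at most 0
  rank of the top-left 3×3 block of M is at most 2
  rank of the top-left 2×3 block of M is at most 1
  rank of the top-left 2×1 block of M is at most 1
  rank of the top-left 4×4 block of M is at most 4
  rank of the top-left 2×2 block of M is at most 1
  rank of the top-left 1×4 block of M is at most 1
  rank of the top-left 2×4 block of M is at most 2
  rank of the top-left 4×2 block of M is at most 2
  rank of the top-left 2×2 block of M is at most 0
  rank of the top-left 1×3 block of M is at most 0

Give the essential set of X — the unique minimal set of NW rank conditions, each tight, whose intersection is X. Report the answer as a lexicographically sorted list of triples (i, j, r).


The tightest implied rank at each (i,j), from the 12 conditions:

  0 0 0 1
  0 0 1 2
  0 1 2 3
  1 2 3 4

second differences of R give the permutation w = (4, 3, 2, 1).

Fulton essential set (3 of the 6 Rothe cells):

[(1, 3, 0), (2, 2, 0), (3, 1, 0)]


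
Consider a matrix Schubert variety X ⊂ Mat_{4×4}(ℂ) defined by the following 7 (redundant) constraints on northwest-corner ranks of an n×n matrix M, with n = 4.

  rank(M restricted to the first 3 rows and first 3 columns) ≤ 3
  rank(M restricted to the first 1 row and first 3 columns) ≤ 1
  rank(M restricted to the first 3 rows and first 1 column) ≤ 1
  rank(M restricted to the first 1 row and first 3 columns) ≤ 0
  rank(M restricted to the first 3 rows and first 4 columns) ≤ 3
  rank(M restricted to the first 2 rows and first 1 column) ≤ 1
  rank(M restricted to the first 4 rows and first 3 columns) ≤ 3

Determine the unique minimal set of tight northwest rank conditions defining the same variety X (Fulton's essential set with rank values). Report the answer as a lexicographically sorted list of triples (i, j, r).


Computing R[i][j] = min implied NW-rank bound (n=4, 7 conditions):

  0 0 0 1
  1 1 1 2
  1 2 2 3
  1 2 3 4

reading off 1-entries of Δ²R: w = (4, 1, 2, 3).

Fulton essential set (1 of the 3 Rothe cells):

[(1, 3, 0)]


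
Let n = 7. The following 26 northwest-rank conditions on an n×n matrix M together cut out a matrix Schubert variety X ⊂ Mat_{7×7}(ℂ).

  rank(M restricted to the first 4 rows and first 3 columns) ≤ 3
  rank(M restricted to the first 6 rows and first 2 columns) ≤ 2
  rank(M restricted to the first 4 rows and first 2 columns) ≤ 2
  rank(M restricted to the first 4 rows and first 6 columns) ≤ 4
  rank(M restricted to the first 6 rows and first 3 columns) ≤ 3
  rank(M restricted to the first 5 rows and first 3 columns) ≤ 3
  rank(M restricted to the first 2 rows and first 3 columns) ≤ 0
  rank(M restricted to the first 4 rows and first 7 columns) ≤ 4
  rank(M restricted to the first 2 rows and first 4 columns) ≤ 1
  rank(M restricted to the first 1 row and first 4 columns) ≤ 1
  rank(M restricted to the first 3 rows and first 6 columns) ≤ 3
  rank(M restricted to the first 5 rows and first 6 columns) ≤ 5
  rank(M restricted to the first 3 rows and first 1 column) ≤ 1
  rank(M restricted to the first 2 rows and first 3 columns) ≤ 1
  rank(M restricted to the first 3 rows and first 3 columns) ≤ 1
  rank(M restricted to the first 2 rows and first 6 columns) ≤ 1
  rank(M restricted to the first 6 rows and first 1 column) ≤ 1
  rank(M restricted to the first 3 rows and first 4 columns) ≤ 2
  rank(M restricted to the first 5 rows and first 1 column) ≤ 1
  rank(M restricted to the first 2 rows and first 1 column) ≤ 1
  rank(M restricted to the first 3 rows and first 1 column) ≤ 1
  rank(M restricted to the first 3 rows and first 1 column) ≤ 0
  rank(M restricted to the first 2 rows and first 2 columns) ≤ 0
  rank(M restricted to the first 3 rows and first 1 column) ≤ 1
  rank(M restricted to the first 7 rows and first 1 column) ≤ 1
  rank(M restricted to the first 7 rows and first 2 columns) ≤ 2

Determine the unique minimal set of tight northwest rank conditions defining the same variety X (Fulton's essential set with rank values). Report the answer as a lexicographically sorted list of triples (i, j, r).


The tightest implied rank at each (i,j), from the 26 conditions:

  R[1]: 0, 0, 0, 1, 1, 1, 1
  R[2]: 0, 0, 0, 1, 1, 1, 2
  R[3]: 0, 1, 1, 2, 2, 2, 3
  R[4]: 1, 2, 2, 3, 3, 3, 4
  R[5]: 1, 2, 3, 4, 4, 4, 5
  R[6]: 1, 2, 3, 4, 5, 5, 6
  R[7]: 1, 2, 3, 4, 5, 6, 7

hence w(1..7) = (4, 7, 2, 1, 3, 5, 6).

|D(w)|=9, |Ess(w)|=3:

[(2, 3, 0), (2, 6, 1), (3, 1, 0)]


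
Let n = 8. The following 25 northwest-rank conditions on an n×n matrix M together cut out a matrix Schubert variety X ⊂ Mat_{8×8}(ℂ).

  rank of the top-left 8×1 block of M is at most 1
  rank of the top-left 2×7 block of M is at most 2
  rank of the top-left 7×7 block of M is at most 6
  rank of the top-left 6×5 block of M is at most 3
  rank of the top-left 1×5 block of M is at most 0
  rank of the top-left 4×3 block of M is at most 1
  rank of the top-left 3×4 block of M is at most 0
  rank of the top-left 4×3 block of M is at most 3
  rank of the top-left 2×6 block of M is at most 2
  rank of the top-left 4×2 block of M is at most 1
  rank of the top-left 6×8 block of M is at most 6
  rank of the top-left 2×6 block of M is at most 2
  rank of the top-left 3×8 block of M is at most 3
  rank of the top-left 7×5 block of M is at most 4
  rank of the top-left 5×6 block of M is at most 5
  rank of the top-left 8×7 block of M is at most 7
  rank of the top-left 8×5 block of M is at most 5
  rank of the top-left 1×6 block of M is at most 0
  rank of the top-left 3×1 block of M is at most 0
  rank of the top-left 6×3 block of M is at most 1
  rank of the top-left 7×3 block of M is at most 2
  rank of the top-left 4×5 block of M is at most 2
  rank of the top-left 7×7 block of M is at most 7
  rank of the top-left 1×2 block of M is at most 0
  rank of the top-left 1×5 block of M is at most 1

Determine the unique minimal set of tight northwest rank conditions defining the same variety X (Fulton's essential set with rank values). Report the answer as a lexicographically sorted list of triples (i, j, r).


Propagating the 25 rank bounds to every northwest block:

  0  0  0  0  0  0  1  1
  0  0  0  0  1  1  2  2
  0  0  0  0  1  2  3  3
  1  1  1  1  2  3  4  4
  1  1  1  2  3  4  5  5
  1  1  1  2  3  4  5  6
  1  2  2  3  4  5  6  7
  1  2  3  4  5  6  7  8

the unique w with this rank table is (7, 5, 6, 1, 4, 8, 2, 3).

3 SE-corners of the 18-cell Rothe diagram give Ess(w):

[(1, 6, 0), (3, 4, 0), (6, 3, 1)]


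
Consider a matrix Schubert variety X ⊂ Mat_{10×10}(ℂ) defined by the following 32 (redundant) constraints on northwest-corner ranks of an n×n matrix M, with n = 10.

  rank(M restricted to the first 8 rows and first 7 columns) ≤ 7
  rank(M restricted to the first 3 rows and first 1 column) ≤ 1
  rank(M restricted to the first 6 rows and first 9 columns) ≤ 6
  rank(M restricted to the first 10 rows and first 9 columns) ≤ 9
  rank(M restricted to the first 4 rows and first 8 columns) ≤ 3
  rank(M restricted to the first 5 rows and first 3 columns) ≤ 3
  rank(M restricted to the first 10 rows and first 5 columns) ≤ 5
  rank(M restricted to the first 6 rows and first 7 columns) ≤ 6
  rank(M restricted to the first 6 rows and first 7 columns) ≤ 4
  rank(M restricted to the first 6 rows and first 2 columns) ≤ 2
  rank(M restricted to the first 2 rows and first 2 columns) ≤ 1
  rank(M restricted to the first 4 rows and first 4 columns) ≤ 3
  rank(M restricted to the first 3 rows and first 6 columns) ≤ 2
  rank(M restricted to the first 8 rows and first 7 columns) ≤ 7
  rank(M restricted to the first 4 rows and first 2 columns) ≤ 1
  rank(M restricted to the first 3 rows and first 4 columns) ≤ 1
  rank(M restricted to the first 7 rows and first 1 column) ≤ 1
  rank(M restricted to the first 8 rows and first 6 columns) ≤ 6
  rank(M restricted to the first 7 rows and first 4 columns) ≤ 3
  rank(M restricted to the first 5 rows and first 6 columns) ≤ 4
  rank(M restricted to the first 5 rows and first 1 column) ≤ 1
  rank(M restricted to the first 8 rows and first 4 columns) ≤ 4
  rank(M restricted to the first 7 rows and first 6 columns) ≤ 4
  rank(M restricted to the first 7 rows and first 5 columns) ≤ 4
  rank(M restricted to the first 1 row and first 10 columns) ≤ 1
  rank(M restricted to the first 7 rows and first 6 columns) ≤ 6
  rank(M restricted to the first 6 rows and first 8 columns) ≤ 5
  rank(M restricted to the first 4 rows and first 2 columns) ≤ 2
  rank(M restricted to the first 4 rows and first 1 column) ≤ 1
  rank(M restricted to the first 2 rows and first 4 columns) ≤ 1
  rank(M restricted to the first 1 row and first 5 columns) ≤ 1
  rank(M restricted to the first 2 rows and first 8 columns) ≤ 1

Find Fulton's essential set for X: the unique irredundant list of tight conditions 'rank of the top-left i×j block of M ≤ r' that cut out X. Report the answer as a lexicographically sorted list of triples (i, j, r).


The tightest implied rank at each (i,j), from the 32 conditions:

  R[1]: 1 | 1 | 1 | 1 | 1 | 1 | 1 | 1 | 1 | 1
  R[2]: 1 | 1 | 1 | 1 | 1 | 1 | 1 | 1 | 2 | 2
  R[3]: 1 | 1 | 1 | 1 | 2 | 2 | 2 | 2 | 3 | 3
  R[4]: 1 | 1 | 2 | 2 | 3 | 3 | 3 | 3 | 4 | 4
  R[5]: 1 | 2 | 3 | 3 | 4 | 4 | 4 | 4 | 5 | 5
  R[6]: 1 | 2 | 3 | 3 | 4 | 4 | 4 | 5 | 6 | 6
  R[7]: 1 | 2 | 3 | 3 | 4 | 4 | 5 | 6 | 7 | 7
  R[8]: 1 | 2 | 3 | 4 | 5 | 5 | 6 | 7 | 8 | 8
  R[9]: 1 | 2 | 3 | 4 | 5 | 6 | 7 | 8 | 9 | 9
  R[10]: 1 | 2 | 3 | 4 | 5 | 6 | 7 | 8 | 9 | 10

reading off 1-entries of Δ²R: w = (1, 9, 5, 3, 2, 8, 7, 4, 6, 10).

6 SE-corners of the 16-cell Rothe diagram give Ess(w):

[(2, 8, 1), (3, 4, 1), (4, 2, 1), (6, 7, 4), (7, 4, 3), (7, 6, 4)]


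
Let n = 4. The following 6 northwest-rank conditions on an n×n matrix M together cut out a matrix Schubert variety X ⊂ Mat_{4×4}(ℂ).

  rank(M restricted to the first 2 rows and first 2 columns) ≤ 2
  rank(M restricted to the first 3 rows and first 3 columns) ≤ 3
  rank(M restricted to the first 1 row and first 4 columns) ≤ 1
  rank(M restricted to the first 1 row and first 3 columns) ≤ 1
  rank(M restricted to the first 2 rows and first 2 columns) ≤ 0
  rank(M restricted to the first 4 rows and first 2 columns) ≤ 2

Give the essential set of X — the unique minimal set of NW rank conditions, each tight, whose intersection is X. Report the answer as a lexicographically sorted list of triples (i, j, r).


The tightest implied rank at each (i,j), from the 6 conditions:

  row 1: 0 0 1 1
  row 2: 0 0 1 2
  row 3: 1 1 2 3
  row 4: 1 2 3 4

reading off 1-entries of Δ²R: w = (3, 4, 1, 2).

|D(w)|=4, |Ess(w)|=1:

[(2, 2, 0)]


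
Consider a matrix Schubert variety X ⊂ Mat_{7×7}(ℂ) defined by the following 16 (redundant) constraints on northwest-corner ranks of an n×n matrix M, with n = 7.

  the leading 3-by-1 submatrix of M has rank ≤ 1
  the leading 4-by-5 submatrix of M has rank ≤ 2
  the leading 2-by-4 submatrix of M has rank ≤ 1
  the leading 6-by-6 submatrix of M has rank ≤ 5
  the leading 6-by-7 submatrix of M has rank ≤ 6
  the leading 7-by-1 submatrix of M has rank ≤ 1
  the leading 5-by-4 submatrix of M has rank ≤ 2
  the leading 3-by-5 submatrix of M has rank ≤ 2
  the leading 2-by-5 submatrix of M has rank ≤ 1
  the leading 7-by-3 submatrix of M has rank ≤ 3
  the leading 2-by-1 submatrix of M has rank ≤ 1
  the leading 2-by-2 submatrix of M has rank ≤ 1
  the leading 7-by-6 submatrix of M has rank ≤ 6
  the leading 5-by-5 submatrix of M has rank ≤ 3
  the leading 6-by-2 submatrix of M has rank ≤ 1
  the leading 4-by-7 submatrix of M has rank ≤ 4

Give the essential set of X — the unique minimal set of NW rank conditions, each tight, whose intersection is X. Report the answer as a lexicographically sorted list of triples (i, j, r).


Recovering R(i,j) via the rank-extension bound from the 16 conditions:

  row 1: 1, 1, 1, 1, 1, 1, 1
  row 2: 1, 1, 1, 1, 1, 2, 2
  row 3: 1, 1, 2, 2, 2, 3, 3
  row 4: 1, 1, 2, 2, 2, 3, 4
  row 5: 1, 1, 2, 2, 3, 4, 5
  row 6: 1, 1, 2, 3, 4, 5, 6
  row 7: 1, 2, 3, 4, 5, 6, 7

giving w = (1, 6, 3, 7, 5, 4, 2) via Δ²R.

4 SE-corners of the 11-cell Rothe diagram give Ess(w):

[(2, 5, 1), (4, 5, 2), (5, 4, 2), (6, 2, 1)]


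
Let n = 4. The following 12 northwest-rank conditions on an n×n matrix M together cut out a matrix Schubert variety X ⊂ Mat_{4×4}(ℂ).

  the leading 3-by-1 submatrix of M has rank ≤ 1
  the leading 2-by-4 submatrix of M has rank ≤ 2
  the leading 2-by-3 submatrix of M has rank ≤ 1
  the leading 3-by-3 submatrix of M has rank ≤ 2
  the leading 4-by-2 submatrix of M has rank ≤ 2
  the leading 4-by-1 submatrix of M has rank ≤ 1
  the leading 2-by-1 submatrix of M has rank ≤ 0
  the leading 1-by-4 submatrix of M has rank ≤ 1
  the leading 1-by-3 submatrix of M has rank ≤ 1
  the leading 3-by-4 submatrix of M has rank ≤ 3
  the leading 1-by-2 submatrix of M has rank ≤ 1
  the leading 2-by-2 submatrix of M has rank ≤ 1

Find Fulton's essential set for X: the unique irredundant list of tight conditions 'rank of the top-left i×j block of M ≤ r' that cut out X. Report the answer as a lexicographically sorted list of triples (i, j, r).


Rank table r_w(4×4) implied by the 12 constraints:

  R[1]: 0 | 1 | 1 | 1
  R[2]: 0 | 1 | 1 | 2
  R[3]: 1 | 2 | 2 | 3
  R[4]: 1 | 2 | 3 | 4

the unique w with this rank table is (2, 4, 1, 3).

Fulton essential set (2 of the 3 Rothe cells):

[(2, 1, 0), (2, 3, 1)]


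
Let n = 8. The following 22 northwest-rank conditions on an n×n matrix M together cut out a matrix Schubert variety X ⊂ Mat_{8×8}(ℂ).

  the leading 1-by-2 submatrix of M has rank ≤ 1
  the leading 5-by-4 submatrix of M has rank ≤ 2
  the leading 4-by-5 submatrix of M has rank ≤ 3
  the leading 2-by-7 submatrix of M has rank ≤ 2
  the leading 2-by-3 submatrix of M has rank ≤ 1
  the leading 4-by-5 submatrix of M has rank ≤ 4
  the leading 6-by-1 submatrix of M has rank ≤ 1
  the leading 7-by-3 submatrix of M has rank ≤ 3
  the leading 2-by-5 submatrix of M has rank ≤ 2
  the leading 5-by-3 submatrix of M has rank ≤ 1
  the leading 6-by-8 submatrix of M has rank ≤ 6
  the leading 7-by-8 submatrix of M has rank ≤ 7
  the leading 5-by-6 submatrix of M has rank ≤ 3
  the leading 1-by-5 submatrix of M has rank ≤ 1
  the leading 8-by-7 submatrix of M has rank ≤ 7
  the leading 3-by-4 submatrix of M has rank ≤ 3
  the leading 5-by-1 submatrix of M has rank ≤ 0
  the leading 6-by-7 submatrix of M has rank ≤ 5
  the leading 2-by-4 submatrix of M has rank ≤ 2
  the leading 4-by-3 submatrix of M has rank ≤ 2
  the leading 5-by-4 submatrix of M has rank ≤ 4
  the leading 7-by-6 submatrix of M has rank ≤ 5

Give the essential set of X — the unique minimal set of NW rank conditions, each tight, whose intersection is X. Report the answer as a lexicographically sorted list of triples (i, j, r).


Recovering R(i,j) via the rank-extension bound from the 22 conditions:

  R[1]: 0 | 1 | 1 | 1 | 1 | 1 | 1 | 1
  R[2]: 0 | 1 | 1 | 2 | 2 | 2 | 2 | 2
  R[3]: 0 | 1 | 1 | 2 | 3 | 3 | 3 | 3
  R[4]: 0 | 1 | 1 | 2 | 3 | 3 | 4 | 4
  R[5]: 0 | 1 | 1 | 2 | 3 | 3 | 4 | 5
  R[6]: 1 | 2 | 2 | 3 | 4 | 4 | 5 | 6
  R[7]: 1 | 2 | 3 | 4 | 5 | 5 | 6 | 7
  R[8]: 1 | 2 | 3 | 4 | 5 | 6 | 7 | 8

the unique w with this rank table is (2, 4, 5, 7, 8, 1, 3, 6).

|D(w)|=11, |Ess(w)|=3:

[(5, 1, 0), (5, 3, 1), (5, 6, 3)]


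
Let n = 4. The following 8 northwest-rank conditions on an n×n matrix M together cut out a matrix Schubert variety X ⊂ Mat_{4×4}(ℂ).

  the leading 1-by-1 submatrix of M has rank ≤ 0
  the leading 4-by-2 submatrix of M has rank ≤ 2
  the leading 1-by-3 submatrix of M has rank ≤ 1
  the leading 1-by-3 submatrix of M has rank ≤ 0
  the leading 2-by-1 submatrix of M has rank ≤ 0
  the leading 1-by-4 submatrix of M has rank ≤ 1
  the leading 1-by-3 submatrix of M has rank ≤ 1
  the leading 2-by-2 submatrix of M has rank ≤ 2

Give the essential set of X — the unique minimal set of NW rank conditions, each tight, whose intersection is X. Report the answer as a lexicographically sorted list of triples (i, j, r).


Recovering R(i,j) via the rank-extension bound from the 8 conditions:

  0  0  0  1
  0  1  1  2
  1  2  2  3
  1  2  3  4

hence w(1..4) = (4, 2, 1, 3).

|D(w)|=4, |Ess(w)|=2:

[(1, 3, 0), (2, 1, 0)]


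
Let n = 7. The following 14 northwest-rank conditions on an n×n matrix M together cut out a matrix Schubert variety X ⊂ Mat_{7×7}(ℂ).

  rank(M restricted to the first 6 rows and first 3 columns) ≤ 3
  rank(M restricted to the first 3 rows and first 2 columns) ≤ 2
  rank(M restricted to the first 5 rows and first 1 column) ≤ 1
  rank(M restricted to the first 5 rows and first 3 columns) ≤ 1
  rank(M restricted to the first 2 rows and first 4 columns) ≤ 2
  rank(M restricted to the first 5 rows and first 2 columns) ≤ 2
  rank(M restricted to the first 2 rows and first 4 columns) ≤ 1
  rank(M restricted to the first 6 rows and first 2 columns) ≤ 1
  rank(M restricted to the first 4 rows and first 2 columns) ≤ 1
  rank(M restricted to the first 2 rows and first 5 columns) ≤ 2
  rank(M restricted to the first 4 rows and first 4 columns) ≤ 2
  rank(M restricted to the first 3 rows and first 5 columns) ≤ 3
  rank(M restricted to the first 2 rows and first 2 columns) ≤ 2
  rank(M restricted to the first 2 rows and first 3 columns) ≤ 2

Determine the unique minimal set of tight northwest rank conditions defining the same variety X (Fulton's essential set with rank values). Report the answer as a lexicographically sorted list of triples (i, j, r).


Reconstructing r_w from the 14 given conditions:

  row 1: 1 | 1 | 1 | 1 | 1 | 1 | 1
  row 2: 1 | 1 | 1 | 1 | 2 | 2 | 2
  row 3: 1 | 1 | 1 | 2 | 3 | 3 | 3
  row 4: 1 | 1 | 1 | 2 | 3 | 4 | 4
  row 5: 1 | 1 | 1 | 2 | 3 | 4 | 5
  row 6: 1 | 1 | 2 | 3 | 4 | 5 | 6
  row 7: 1 | 2 | 3 | 4 | 5 | 6 | 7

the unique w with this rank table is (1, 5, 4, 6, 7, 3, 2).

ℓ(w)=10; the 3 essential cells (i,j,r):

[(2, 4, 1), (5, 3, 1), (6, 2, 1)]


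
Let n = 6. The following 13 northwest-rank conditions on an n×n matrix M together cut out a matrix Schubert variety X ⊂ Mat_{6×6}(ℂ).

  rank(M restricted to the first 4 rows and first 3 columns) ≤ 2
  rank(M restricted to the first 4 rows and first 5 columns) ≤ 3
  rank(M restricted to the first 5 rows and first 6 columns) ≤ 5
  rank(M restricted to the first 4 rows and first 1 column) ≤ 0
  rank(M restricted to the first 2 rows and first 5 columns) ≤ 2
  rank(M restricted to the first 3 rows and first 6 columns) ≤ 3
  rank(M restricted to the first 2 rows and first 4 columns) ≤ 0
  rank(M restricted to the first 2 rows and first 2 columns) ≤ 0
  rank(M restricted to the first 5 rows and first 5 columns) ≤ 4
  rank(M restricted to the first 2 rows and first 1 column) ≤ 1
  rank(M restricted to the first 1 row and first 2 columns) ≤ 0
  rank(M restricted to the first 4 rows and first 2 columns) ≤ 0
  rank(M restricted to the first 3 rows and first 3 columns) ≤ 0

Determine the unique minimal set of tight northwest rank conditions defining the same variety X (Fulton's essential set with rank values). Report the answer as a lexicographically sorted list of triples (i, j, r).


Reconstructing r_w from the 13 given conditions:

  i=1: 0 | 0 | 0 | 0 | 1 | 1
  i=2: 0 | 0 | 0 | 0 | 1 | 2
  i=3: 0 | 0 | 0 | 1 | 2 | 3
  i=4: 0 | 0 | 1 | 2 | 3 | 4
  i=5: 1 | 1 | 2 | 3 | 4 | 5
  i=6: 1 | 2 | 3 | 4 | 5 | 6

so w = (5, 6, 4, 3, 1, 2).

|D(w)|=13, |Ess(w)|=3:

[(2, 4, 0), (3, 3, 0), (4, 2, 0)]


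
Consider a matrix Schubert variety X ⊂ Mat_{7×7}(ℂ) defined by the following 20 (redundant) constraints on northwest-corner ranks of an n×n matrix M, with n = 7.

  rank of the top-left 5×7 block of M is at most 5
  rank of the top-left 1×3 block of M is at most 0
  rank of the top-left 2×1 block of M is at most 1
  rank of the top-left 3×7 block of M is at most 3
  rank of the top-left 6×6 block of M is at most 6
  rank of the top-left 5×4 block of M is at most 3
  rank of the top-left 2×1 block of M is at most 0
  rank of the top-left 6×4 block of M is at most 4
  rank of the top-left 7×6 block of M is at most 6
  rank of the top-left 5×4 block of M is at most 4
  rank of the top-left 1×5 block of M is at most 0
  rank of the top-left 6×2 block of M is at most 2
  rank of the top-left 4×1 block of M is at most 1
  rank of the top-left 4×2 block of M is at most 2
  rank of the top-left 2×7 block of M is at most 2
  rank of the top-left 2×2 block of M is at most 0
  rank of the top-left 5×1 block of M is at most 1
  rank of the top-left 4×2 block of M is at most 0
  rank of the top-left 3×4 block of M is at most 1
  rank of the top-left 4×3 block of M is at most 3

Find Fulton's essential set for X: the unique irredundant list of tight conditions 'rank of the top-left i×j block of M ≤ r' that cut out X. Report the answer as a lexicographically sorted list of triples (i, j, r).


Rank table r_w(7×7) implied by the 20 constraints:

  R[1]: 0 0 0 0 0 1 1
  R[2]: 0 0 1 1 1 2 2
  R[3]: 0 0 1 1 2 3 3
  R[4]: 0 0 1 2 3 4 4
  R[5]: 1 1 2 3 4 5 5
  R[6]: 1 2 3 4 5 6 6
  R[7]: 1 2 3 4 5 6 7

so w = (6, 3, 5, 4, 1, 2, 7).

Rothe diagram D(w) (12 cells), 3 SE-corners (essential conditions):

[(1, 5, 0), (3, 4, 1), (4, 2, 0)]


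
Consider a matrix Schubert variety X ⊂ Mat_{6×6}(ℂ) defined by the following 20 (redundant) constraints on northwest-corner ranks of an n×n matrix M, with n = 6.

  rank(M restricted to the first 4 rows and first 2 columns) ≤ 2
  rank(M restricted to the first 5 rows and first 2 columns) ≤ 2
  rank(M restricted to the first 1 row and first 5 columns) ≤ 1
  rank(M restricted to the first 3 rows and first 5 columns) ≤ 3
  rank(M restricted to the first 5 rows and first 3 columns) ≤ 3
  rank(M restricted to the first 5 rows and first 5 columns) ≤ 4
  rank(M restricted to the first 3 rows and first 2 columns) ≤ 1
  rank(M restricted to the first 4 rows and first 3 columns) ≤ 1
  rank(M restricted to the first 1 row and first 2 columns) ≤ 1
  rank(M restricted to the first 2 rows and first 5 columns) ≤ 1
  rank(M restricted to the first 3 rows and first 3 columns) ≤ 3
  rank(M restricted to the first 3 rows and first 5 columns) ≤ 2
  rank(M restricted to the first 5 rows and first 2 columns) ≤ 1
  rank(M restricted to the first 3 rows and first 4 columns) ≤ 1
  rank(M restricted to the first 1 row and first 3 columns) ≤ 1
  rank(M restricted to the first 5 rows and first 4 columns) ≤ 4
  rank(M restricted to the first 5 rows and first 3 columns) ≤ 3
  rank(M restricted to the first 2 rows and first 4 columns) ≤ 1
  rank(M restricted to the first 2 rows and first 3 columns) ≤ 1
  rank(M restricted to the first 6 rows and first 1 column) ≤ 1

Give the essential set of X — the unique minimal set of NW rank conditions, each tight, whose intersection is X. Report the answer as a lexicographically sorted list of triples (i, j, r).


Propagating the 20 rank bounds to every northwest block:

  R[1]: 1 1 1 1 1 1
  R[2]: 1 1 1 1 1 2
  R[3]: 1 1 1 1 2 3
  R[4]: 1 1 1 2 3 4
  R[5]: 1 1 2 3 4 5
  R[6]: 1 2 3 4 5 6

giving w = (1, 6, 5, 4, 3, 2) via Δ²R.

4 SE-corners of the 10-cell Rothe diagram give Ess(w):

[(2, 5, 1), (3, 4, 1), (4, 3, 1), (5, 2, 1)]


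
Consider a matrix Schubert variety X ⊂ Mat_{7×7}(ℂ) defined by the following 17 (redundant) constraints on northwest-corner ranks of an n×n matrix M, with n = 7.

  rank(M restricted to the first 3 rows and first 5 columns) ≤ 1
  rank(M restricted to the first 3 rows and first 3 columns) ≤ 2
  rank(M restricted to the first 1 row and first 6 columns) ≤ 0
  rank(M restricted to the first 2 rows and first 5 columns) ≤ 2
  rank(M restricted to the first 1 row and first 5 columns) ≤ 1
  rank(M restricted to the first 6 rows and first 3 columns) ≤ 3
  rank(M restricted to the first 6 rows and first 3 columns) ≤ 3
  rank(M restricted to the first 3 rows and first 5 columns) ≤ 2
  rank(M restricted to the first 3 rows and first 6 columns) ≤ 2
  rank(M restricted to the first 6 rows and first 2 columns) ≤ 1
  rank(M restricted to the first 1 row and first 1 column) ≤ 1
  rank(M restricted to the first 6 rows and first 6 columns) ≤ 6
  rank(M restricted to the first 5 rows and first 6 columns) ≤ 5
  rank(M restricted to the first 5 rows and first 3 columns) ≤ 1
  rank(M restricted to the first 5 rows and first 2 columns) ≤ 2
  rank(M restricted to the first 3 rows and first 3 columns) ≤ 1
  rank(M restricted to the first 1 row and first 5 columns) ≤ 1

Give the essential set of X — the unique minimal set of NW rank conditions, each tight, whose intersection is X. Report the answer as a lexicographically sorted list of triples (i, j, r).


Computing R[i][j] = min implied NW-rank bound (n=7, 17 conditions):

  i=1: 0 | 0 | 0 | 0 | 0 | 0 | 1
  i=2: 1 | 1 | 1 | 1 | 1 | 1 | 2
  i=3: 1 | 1 | 1 | 1 | 1 | 2 | 3
  i=4: 1 | 1 | 1 | 2 | 2 | 3 | 4
  i=5: 1 | 1 | 1 | 2 | 3 | 4 | 5
  i=6: 1 | 1 | 2 | 3 | 4 | 5 | 6
  i=7: 1 | 2 | 3 | 4 | 5 | 6 | 7

reading off 1-entries of Δ²R: w = (7, 1, 6, 4, 5, 3, 2).

Rothe diagram D(w) (15 cells), 4 SE-corners (essential conditions):

[(1, 6, 0), (3, 5, 1), (5, 3, 1), (6, 2, 1)]


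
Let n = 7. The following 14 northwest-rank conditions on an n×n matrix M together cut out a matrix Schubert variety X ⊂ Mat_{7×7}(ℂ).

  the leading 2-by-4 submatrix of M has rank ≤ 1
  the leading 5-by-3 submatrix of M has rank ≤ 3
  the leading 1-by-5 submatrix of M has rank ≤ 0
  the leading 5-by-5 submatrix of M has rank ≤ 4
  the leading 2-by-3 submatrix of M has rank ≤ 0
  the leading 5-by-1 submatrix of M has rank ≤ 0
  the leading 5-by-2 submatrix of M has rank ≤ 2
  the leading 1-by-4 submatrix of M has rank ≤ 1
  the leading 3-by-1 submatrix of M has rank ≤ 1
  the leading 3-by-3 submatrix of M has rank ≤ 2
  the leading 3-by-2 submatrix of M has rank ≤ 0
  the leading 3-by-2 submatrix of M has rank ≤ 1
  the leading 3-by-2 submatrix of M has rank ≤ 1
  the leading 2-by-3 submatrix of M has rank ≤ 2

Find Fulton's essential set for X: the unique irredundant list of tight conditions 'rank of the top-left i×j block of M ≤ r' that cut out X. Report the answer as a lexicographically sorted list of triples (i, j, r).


Computing R[i][j] = min implied NW-rank bound (n=7, 14 conditions):

  i=1: 0  0  0  0  0  1  1
  i=2: 0  0  0  1  1  2  2
  i=3: 0  0  1  2  2  3  3
  i=4: 0  1  2  3  3  4  4
  i=5: 0  1  2  3  4  5  5
  i=6: 1  2  3  4  5  6  6
  i=7: 1  2  3  4  5  6  7

giving w = (6, 4, 3, 2, 5, 1, 7) via Δ²R.

Fulton essential set (4 of the 12 Rothe cells):

[(1, 5, 0), (2, 3, 0), (3, 2, 0), (5, 1, 0)]


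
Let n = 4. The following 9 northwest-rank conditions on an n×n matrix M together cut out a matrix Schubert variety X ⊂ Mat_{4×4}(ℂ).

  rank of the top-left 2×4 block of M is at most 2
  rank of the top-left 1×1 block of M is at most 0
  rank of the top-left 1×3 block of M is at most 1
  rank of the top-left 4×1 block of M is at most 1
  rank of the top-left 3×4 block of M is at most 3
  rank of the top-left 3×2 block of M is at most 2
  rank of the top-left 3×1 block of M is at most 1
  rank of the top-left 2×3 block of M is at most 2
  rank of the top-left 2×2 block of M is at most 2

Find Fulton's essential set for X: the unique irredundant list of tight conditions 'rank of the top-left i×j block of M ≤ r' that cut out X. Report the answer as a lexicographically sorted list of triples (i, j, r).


Computing R[i][j] = min implied NW-rank bound (n=4, 9 conditions):

  0  1  1  1
  1  2  2  2
  1  2  3  3
  1  2  3  4

hence w(1..4) = (2, 1, 3, 4).

1 SE-corner of the 1-cell Rothe diagram gives Ess(w):

[(1, 1, 0)]


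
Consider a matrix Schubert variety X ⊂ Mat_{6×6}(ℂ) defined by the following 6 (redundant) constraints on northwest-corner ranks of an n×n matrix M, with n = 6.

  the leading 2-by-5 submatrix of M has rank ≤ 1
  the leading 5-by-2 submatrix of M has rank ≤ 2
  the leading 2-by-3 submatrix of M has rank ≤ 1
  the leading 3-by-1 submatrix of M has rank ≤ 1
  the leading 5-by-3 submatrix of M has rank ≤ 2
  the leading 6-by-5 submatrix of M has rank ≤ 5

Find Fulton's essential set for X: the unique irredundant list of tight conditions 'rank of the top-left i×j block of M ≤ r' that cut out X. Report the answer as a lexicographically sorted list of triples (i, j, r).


Reconstructing r_w from the 6 given conditions:

  i=1: 1, 1, 1, 1, 1, 1
  i=2: 1, 1, 1, 1, 1, 2
  i=3: 1, 2, 2, 2, 2, 3
  i=4: 1, 2, 2, 3, 3, 4
  i=5: 1, 2, 2, 3, 4, 5
  i=6: 1, 2, 3, 4, 5, 6

hence w(1..6) = (1, 6, 2, 4, 5, 3).

ℓ(w)=6; the 2 essential cells (i,j,r):

[(2, 5, 1), (5, 3, 2)]


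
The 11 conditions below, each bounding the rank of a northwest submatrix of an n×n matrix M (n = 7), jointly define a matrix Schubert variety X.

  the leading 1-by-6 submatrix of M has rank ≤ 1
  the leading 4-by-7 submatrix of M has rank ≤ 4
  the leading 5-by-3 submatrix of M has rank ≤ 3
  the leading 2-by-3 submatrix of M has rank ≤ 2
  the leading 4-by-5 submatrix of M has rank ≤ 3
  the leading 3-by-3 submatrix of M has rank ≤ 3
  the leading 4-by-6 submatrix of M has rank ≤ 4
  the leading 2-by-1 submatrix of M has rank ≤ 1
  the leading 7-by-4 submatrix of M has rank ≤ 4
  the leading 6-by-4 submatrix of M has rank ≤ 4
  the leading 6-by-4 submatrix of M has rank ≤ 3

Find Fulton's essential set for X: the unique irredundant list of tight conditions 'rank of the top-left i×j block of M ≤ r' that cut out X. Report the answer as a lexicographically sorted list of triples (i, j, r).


Propagating the 11 rank bounds to every northwest block:

  1 | 1 | 1 | 1 | 1 | 1 | 1
  1 | 2 | 2 | 2 | 2 | 2 | 2
  1 | 2 | 3 | 3 | 3 | 3 | 3
  1 | 2 | 3 | 3 | 3 | 4 | 4
  1 | 2 | 3 | 3 | 4 | 5 | 5
  1 | 2 | 3 | 3 | 4 | 5 | 6
  1 | 2 | 3 | 4 | 5 | 6 | 7

giving w = (1, 2, 3, 6, 5, 7, 4) via Δ²R.

|D(w)|=4, |Ess(w)|=2:

[(4, 5, 3), (6, 4, 3)]


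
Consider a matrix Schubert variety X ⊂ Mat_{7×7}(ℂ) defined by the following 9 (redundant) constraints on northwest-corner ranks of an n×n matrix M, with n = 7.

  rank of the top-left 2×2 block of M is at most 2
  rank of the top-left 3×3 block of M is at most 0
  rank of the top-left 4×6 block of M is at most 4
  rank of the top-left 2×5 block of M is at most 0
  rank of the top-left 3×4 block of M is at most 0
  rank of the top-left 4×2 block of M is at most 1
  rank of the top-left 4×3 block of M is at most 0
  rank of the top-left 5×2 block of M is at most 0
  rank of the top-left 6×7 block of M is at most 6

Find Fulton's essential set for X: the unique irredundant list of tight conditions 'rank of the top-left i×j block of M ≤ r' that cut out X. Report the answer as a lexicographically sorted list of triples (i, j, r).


Recovering R(i,j) via the rank-extension bound from the 9 conditions:

  R[1]: 0 | 0 | 0 | 0 | 0 | 1 | 1
  R[2]: 0 | 0 | 0 | 0 | 0 | 1 | 2
  R[3]: 0 | 0 | 0 | 0 | 1 | 2 | 3
  R[4]: 0 | 0 | 0 | 1 | 2 | 3 | 4
  R[5]: 0 | 0 | 1 | 2 | 3 | 4 | 5
  R[6]: 1 | 1 | 2 | 3 | 4 | 5 | 6
  R[7]: 1 | 2 | 3 | 4 | 5 | 6 | 7

the unique w with this rank table is (6, 7, 5, 4, 3, 1, 2).

|D(w)|=19, |Ess(w)|=4:

[(2, 5, 0), (3, 4, 0), (4, 3, 0), (5, 2, 0)]


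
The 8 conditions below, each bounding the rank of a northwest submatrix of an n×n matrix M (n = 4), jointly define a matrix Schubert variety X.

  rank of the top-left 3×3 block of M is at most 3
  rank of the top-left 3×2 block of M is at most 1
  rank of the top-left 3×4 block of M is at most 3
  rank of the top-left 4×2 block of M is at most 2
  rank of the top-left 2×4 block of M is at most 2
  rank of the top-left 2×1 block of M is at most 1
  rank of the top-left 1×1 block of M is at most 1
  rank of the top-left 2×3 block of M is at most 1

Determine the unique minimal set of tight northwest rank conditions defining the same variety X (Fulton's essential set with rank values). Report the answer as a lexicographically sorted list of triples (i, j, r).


Reconstructing r_w from the 8 given conditions:

  i=1: 1, 1, 1, 1
  i=2: 1, 1, 1, 2
  i=3: 1, 1, 2, 3
  i=4: 1, 2, 3, 4

second differences of R give the permutation w = (1, 4, 3, 2).

D(w) has 3 cells with 2 SE-corners; essential set:

[(2, 3, 1), (3, 2, 1)]


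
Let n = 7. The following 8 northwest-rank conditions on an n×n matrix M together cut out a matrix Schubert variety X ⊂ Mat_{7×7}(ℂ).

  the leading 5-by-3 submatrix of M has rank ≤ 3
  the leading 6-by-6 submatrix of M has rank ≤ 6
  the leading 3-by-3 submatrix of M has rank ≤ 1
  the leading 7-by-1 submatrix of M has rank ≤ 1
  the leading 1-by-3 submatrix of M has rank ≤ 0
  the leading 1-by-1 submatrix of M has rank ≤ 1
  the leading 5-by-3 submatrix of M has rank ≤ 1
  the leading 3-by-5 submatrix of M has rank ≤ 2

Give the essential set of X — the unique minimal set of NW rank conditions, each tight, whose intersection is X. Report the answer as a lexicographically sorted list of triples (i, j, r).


Recovering R(i,j) via the rank-extension bound from the 8 conditions:

  i=1: 0 | 0 | 0 | 1 | 1 | 1 | 1
  i=2: 1 | 1 | 1 | 2 | 2 | 2 | 2
  i=3: 1 | 1 | 1 | 2 | 2 | 3 | 3
  i=4: 1 | 1 | 1 | 2 | 3 | 4 | 4
  i=5: 1 | 1 | 1 | 2 | 3 | 4 | 5
  i=6: 1 | 2 | 2 | 3 | 4 | 5 | 6
  i=7: 1 | 2 | 3 | 4 | 5 | 6 | 7

hence w(1..7) = (4, 1, 6, 5, 7, 2, 3).

|D(w)|=10, |Ess(w)|=3:

[(1, 3, 0), (3, 5, 2), (5, 3, 1)]


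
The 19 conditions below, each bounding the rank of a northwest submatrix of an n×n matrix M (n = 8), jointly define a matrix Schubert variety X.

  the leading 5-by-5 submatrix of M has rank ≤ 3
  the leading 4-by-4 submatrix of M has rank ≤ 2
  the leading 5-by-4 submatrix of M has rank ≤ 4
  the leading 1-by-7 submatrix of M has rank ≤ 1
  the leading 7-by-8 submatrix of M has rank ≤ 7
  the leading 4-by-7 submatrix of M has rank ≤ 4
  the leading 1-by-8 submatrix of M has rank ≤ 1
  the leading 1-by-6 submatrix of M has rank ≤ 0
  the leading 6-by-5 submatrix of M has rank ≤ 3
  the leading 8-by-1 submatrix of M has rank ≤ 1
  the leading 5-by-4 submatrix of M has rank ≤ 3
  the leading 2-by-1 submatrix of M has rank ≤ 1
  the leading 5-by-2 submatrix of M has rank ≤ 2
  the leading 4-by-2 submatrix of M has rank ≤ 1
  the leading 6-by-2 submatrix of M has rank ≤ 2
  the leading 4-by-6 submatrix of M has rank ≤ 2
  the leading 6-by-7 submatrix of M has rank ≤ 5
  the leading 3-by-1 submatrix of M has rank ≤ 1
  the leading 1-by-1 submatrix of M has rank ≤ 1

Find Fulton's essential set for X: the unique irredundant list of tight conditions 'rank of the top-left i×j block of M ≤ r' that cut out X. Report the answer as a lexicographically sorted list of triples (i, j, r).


Computing R[i][j] = min implied NW-rank bound (n=8, 19 conditions):

  i=1: 0, 0, 0, 0, 0, 0, 1, 1
  i=2: 1, 1, 1, 1, 1, 1, 2, 2
  i=3: 1, 1, 2, 2, 2, 2, 3, 3
  i=4: 1, 1, 2, 2, 2, 2, 3, 4
  i=5: 1, 2, 3, 3, 3, 3, 4, 5
  i=6: 1, 2, 3, 3, 3, 4, 5, 6
  i=7: 1, 2, 3, 4, 4, 5, 6, 7
  i=8: 1, 2, 3, 4, 5, 6, 7, 8

reading off 1-entries of Δ²R: w = (7, 1, 3, 8, 2, 6, 4, 5).

|D(w)|=13, |Ess(w)|=4:

[(1, 6, 0), (4, 2, 1), (4, 6, 2), (6, 5, 3)]


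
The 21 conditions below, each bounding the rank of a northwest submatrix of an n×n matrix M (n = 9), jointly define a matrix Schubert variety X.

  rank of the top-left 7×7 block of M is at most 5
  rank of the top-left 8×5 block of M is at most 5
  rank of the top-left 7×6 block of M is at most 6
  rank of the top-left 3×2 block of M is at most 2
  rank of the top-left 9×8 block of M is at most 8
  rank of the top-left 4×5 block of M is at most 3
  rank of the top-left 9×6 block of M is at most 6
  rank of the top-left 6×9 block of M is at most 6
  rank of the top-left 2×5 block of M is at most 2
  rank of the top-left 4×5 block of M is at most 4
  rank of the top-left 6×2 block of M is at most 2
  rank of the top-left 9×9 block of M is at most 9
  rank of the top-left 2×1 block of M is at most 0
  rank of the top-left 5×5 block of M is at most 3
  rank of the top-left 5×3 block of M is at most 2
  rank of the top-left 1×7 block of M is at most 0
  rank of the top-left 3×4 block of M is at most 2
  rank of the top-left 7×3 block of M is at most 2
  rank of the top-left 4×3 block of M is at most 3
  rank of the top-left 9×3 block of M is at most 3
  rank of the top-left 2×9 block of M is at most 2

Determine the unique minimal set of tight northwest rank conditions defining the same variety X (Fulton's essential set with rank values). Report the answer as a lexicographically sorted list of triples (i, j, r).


Recovering R(i,j) via the rank-extension bound from the 21 conditions:

  0  0  0  0  0  0  0  1  1
  0  1  1  1  1  1  1  2  2
  1  2  2  2  2  2  2  3  3
  1  2  2  3  3  3  3  4  4
  1  2  2  3  3  4  4  5  5
  1  2  2  3  4  5  5  6  6
  1  2  2  3  4  5  5  6  7
  1  2  3  4  5  6  6  7  8
  1  2  3  4  5  6  7  8  9

so w = (8, 2, 1, 4, 6, 5, 9, 3, 7).

D(w) has 14 cells with 5 SE-corners; essential set:

[(1, 7, 0), (2, 1, 0), (5, 5, 3), (7, 3, 2), (7, 7, 5)]
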